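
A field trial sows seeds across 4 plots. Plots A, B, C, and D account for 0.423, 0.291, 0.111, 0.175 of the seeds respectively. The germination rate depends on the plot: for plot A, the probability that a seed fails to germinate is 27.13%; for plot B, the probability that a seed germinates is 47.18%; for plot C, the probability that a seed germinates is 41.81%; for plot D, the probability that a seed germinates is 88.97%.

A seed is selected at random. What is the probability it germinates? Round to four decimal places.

P(G|A) = 1 − 0.2713 = 0.7287.
By the law of total probability,
P(G) = P(G|A)·P(A) + P(G|B)·P(B) + P(G|C)·P(C) + P(G|D)·P(D)
      = 0.7287·0.423 + 0.4718·0.291 + 0.4181·0.111 + 0.8897·0.175
      = 0.3082401 + 0.1372938 + 0.0464091 + 0.1556975 = 0.6476405

P(G) ≈ 0.6476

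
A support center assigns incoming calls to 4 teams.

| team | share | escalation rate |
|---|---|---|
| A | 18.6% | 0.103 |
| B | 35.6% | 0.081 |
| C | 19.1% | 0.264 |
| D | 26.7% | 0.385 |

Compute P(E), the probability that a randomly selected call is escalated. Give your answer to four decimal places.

0.2012

By the law of total probability,
P(E) = P(E|A)·P(A) + P(E|B)·P(B) + P(E|C)·P(C) + P(E|D)·P(D)
      = 0.103·0.186 + 0.081·0.356 + 0.264·0.191 + 0.385·0.267
      = 0.019158 + 0.028836 + 0.050424 + 0.102795 = 0.201213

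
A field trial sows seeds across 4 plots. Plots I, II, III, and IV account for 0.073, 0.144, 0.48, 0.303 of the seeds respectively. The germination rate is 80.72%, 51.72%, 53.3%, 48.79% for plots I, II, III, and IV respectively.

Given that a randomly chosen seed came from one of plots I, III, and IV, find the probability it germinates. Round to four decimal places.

0.5404

Let S = {I, III, IV}.
P(S) = 0.073 + 0.48 + 0.303 = 0.856.
P(G ∩ S) = 0.8072·0.073 + 0.533·0.48 + 0.4879·0.303 = 0.0589256 + 0.25584 + 0.1478337 = 0.4625993.
P(G | S) = 0.4625993 / 0.856 = 0.540420…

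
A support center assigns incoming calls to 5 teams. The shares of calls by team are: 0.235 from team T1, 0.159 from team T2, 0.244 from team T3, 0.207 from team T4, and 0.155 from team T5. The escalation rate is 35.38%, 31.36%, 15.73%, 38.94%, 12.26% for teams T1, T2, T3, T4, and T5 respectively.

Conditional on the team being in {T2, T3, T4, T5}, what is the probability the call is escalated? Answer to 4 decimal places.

P(E|S) ≈ 0.2456

Let S = {T2, T3, T4, T5}.
P(S) = 0.159 + 0.244 + 0.207 + 0.155 = 0.765.
P(E ∩ S) = 0.3136·0.159 + 0.1573·0.244 + 0.3894·0.207 + 0.1226·0.155 = 0.0498624 + 0.0383812 + 0.0806058 + 0.019003 = 0.1878524.
P(E | S) = 0.1878524 / 0.765 = 0.245559…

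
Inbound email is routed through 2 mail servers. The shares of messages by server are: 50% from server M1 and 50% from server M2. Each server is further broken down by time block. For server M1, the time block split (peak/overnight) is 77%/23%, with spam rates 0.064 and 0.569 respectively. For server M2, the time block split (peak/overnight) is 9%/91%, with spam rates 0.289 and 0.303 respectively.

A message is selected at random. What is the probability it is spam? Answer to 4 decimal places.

P(S|M1) = 0.77·0.064 + 0.23·0.569 = 0.04928 + 0.13087 = 0.18015
P(S|M2) = 0.09·0.289 + 0.91·0.303 = 0.02601 + 0.27573 = 0.30174
By total probability over the outer partition,
P(S) = 0.5·0.18015 + 0.5·0.30174
      = 0.090075 + 0.15087 = 0.240945

P(S) ≈ 0.2409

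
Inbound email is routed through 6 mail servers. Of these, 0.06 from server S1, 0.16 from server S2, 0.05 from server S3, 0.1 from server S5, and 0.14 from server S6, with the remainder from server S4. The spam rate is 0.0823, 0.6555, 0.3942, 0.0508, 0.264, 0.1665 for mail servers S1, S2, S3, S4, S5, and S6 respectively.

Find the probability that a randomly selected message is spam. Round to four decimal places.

P(S) ≈ 0.2041

P(S4) = 1 − (0.06 + 0.16 + 0.05 + 0.1 + 0.14) = 0.49.
P(S) = P(S|S1)·P(S1) + P(S|S2)·P(S2) + P(S|S3)·P(S3) + P(S|S4)·P(S4) + P(S|S5)·P(S5) + P(S|S6)·P(S6)
      = 0.0823·0.06 + 0.6555·0.16 + 0.3942·0.05 + 0.0508·0.49 + 0.264·0.1 + 0.1665·0.14
      = 0.004938 + 0.10488 + 0.01971 + 0.024892 + 0.0264 + 0.02331 = 0.20413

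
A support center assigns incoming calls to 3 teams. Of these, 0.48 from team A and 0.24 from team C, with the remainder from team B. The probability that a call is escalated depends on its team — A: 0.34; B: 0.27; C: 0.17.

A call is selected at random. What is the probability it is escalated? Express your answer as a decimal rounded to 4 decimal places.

P(B) = 1 − (0.48 + 0.24) = 0.28.
Summing over the partition,
P(E) = P(E|A)·P(A) + P(E|B)·P(B) + P(E|C)·P(C)
      = 0.34·0.48 + 0.27·0.28 + 0.17·0.24
      = 0.1632 + 0.0756 + 0.0408 = 0.2796

P(E) ≈ 0.2796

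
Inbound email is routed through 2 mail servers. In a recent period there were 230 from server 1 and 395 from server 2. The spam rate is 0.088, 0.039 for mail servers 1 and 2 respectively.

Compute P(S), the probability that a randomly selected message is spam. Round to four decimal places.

0.0570

Total: 230 + 395 = 625.
P(1) = 230/625 = 0.368. P(2) = 395/625 = 0.632.
By the law of total probability,
P(S) = P(S|1)·P(1) + P(S|2)·P(2)
      = 0.088·0.368 + 0.039·0.632
      = 0.032384 + 0.024648 = 0.057032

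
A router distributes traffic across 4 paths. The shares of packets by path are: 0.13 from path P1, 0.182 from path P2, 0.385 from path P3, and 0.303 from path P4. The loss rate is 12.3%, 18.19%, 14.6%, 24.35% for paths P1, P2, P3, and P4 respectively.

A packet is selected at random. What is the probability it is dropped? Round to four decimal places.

By the law of total probability,
P(L) = P(L|P1)·P(P1) + P(L|P2)·P(P2) + P(L|P3)·P(P3) + P(L|P4)·P(P4)
      = 0.123·0.13 + 0.1819·0.182 + 0.146·0.385 + 0.2435·0.303
      = 0.01599 + 0.0331058 + 0.05621 + 0.0737805 = 0.1790863

0.1791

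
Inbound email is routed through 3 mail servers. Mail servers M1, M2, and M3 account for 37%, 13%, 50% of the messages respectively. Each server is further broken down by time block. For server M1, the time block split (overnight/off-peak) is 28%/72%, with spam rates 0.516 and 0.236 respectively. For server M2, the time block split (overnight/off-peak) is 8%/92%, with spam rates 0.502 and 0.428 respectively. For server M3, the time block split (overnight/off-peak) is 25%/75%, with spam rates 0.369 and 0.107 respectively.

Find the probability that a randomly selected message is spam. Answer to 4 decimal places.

P(S) ≈ 0.2590

P(S|M1) = 0.28·0.516 + 0.72·0.236 = 0.14448 + 0.16992 = 0.3144
P(S|M2) = 0.08·0.502 + 0.92·0.428 = 0.04016 + 0.39376 = 0.43392
P(S|M3) = 0.25·0.369 + 0.75·0.107 = 0.09225 + 0.08025 = 0.1725
By total probability over the outer partition,
P(S) = 0.37·0.3144 + 0.13·0.43392 + 0.5·0.1725
      = 0.116328 + 0.0564096 + 0.08625 = 0.2589876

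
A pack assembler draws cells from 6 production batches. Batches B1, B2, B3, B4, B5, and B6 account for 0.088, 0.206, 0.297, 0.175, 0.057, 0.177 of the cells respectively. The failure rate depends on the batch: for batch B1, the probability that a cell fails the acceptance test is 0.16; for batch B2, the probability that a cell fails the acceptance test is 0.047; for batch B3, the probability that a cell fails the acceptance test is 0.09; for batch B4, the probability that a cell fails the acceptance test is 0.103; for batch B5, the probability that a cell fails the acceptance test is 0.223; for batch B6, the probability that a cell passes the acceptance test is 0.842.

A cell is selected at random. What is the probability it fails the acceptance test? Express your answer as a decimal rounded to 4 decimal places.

P(F) ≈ 0.1092

P(F|B6) = 1 − 0.842 = 0.158.
Summing over the partition,
P(F) = P(F|B1)·P(B1) + P(F|B2)·P(B2) + P(F|B3)·P(B3) + P(F|B4)·P(B4) + P(F|B5)·P(B5) + P(F|B6)·P(B6)
      = 0.16·0.088 + 0.047·0.206 + 0.09·0.297 + 0.103·0.175 + 0.223·0.057 + 0.158·0.177
      = 0.01408 + 0.009682 + 0.02673 + 0.018025 + 0.012711 + 0.027966 = 0.109194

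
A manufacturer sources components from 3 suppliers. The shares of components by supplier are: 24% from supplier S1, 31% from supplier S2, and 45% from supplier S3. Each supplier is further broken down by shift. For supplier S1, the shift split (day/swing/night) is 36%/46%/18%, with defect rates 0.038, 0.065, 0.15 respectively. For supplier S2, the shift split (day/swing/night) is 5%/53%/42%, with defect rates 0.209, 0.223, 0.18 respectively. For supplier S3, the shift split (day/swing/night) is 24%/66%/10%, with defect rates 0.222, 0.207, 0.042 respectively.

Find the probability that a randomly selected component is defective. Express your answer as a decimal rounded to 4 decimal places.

P(D|S1) = 0.36·0.038 + 0.46·0.065 + 0.18·0.15 = 0.01368 + 0.0299 + 0.027 = 0.07058
P(D|S2) = 0.05·0.209 + 0.53·0.223 + 0.42·0.18 = 0.01045 + 0.11819 + 0.0756 = 0.20424
P(D|S3) = 0.24·0.222 + 0.66·0.207 + 0.1·0.042 = 0.05328 + 0.13662 + 0.0042 = 0.1941
Then overall,
P(D) = 0.24·0.07058 + 0.31·0.20424 + 0.45·0.1941
      = 0.0169392 + 0.0633144 + 0.087345 = 0.1675986

0.1676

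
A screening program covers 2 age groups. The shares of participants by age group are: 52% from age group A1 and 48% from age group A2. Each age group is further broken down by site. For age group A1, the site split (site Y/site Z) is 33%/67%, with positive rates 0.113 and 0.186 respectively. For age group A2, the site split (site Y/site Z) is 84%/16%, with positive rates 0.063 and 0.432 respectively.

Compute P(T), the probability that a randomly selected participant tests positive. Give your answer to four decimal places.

P(T) ≈ 0.1428

P(T|A1) = 0.33·0.113 + 0.67·0.186 = 0.03729 + 0.12462 = 0.16191
P(T|A2) = 0.84·0.063 + 0.16·0.432 = 0.05292 + 0.06912 = 0.12204
By total probability over the outer partition,
P(T) = 0.52·0.16191 + 0.48·0.12204
      = 0.0841932 + 0.0585792 = 0.1427724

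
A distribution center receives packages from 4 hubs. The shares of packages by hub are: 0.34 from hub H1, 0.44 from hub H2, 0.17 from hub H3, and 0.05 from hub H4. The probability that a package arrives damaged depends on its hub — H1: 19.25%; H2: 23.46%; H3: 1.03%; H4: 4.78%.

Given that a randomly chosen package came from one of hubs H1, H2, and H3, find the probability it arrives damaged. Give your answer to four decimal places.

Let S = {H1, H2, H3}.
P(S) = 0.34 + 0.44 + 0.17 = 0.95.
P(D ∩ S) = 0.1925·0.34 + 0.2346·0.44 + 0.0103·0.17 = 0.06545 + 0.103224 + 0.001751 = 0.170425.
P(D | S) = 0.170425 / 0.95 = 0.179395…

P(D|S) ≈ 0.1794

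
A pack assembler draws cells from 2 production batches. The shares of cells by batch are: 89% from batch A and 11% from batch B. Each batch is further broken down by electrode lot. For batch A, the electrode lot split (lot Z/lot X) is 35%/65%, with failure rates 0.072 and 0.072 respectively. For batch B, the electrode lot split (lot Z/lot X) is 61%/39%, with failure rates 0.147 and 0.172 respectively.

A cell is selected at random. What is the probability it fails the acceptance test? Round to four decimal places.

P(F) ≈ 0.0813

P(F|A) = 0.35·0.072 + 0.65·0.072 = 0.0252 + 0.0468 = 0.072
P(F|B) = 0.61·0.147 + 0.39·0.172 = 0.08967 + 0.06708 = 0.15675
Then overall,
P(F) = 0.89·0.072 + 0.11·0.15675
      = 0.06408 + 0.0172425 = 0.0813225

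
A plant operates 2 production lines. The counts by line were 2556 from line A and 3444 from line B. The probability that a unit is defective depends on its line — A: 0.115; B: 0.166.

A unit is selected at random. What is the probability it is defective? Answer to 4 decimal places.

0.1443

Total: 2556 + 3444 = 6000.
P(A) = 2556/6000 = 0.426. P(B) = 3444/6000 = 0.574.
P(D) = P(D|A)·P(A) + P(D|B)·P(B)
      = 0.115·0.426 + 0.166·0.574
      = 0.04899 + 0.095284 = 0.144274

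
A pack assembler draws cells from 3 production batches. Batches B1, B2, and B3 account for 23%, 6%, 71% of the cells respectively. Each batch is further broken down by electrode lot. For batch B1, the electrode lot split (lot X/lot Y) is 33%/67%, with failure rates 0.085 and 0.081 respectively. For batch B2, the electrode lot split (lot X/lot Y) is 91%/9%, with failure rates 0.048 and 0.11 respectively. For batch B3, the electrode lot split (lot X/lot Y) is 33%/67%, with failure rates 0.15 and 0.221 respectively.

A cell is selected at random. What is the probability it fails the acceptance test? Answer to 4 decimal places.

P(F|B1) = 0.33·0.085 + 0.67·0.081 = 0.02805 + 0.05427 = 0.08232
P(F|B2) = 0.91·0.048 + 0.09·0.11 = 0.04368 + 0.0099 = 0.05358
P(F|B3) = 0.33·0.15 + 0.67·0.221 = 0.0495 + 0.14807 = 0.19757
By total probability over the outer partition,
P(F) = 0.23·0.08232 + 0.06·0.05358 + 0.71·0.19757
      = 0.0189336 + 0.0032148 + 0.1402747 = 0.1624231

0.1624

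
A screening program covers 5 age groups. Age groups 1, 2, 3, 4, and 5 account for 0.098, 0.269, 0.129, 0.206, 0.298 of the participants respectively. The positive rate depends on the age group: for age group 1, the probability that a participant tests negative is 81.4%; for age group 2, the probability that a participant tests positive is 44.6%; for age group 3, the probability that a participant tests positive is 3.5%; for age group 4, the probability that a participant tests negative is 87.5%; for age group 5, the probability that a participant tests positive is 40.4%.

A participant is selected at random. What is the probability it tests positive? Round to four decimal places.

P(T) ≈ 0.2889

P(T|1) = 1 − 0.814 = 0.186.
P(T|4) = 1 − 0.875 = 0.125.
By the law of total probability,
P(T) = P(T|1)·P(1) + P(T|2)·P(2) + P(T|3)·P(3) + P(T|4)·P(4) + P(T|5)·P(5)
      = 0.186·0.098 + 0.446·0.269 + 0.035·0.129 + 0.125·0.206 + 0.404·0.298
      = 0.018228 + 0.119974 + 0.004515 + 0.02575 + 0.120392 = 0.288859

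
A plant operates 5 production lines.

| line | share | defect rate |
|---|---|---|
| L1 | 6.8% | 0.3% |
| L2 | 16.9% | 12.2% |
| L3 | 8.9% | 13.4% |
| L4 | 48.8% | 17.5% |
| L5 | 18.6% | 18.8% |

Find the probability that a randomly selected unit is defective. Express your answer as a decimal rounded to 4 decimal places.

Summing over the partition,
P(D) = P(D|L1)·P(L1) + P(D|L2)·P(L2) + P(D|L3)·P(L3) + P(D|L4)·P(L4) + P(D|L5)·P(L5)
      = 0.003·0.068 + 0.122·0.169 + 0.134·0.089 + 0.175·0.488 + 0.188·0.186
      = 0.000204 + 0.020618 + 0.011926 + 0.0854 + 0.034968 = 0.153116

P(D) ≈ 0.1531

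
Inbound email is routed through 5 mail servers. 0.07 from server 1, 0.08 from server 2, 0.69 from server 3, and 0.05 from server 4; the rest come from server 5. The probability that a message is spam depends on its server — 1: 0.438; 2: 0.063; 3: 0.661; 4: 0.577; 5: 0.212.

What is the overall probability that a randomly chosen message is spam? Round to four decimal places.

P(5) = 1 − (0.07 + 0.08 + 0.69 + 0.05) = 0.11.
Using total probability over the partition,
P(S) = P(S|1)·P(1) + P(S|2)·P(2) + P(S|3)·P(3) + P(S|4)·P(4) + P(S|5)·P(5)
      = 0.438·0.07 + 0.063·0.08 + 0.661·0.69 + 0.577·0.05 + 0.212·0.11
      = 0.03066 + 0.00504 + 0.45609 + 0.02885 + 0.02332 = 0.54396

0.5440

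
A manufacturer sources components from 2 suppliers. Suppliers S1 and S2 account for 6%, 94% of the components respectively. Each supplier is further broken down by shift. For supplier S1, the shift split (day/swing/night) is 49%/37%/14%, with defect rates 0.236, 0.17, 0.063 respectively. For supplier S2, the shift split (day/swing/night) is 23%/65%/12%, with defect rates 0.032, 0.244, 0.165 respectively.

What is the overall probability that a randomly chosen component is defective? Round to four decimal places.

P(D|S1) = 0.49·0.236 + 0.37·0.17 + 0.14·0.063 = 0.11564 + 0.0629 + 0.00882 = 0.18736
P(D|S2) = 0.23·0.032 + 0.65·0.244 + 0.12·0.165 = 0.00736 + 0.1586 + 0.0198 = 0.18576
Then overall,
P(D) = 0.06·0.18736 + 0.94·0.18576
      = 0.0112416 + 0.1746144 = 0.185856

P(D) ≈ 0.1859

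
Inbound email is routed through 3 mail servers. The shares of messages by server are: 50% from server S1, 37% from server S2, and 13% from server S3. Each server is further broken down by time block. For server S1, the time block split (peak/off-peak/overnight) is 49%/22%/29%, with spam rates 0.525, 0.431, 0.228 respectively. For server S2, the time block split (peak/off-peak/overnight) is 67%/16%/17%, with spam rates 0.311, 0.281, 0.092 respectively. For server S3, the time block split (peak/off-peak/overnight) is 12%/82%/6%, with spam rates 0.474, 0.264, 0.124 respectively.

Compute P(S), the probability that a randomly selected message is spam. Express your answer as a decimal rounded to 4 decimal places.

P(S) ≈ 0.3451

P(S|S1) = 0.49·0.525 + 0.22·0.431 + 0.29·0.228 = 0.25725 + 0.09482 + 0.06612 = 0.41819
P(S|S2) = 0.67·0.311 + 0.16·0.281 + 0.17·0.092 = 0.20837 + 0.04496 + 0.01564 = 0.26897
P(S|S3) = 0.12·0.474 + 0.82·0.264 + 0.06·0.124 = 0.05688 + 0.21648 + 0.00744 = 0.2808
By total probability over the outer partition,
P(S) = 0.5·0.41819 + 0.37·0.26897 + 0.13·0.2808
      = 0.209095 + 0.0995189 + 0.036504 = 0.3451179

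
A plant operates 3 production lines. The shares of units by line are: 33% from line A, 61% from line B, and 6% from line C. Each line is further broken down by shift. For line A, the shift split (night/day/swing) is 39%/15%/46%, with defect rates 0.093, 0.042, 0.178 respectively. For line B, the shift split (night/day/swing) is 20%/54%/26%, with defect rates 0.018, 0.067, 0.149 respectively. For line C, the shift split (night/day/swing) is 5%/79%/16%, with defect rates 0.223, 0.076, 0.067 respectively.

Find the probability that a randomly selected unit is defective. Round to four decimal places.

0.0939

P(D|A) = 0.39·0.093 + 0.15·0.042 + 0.46·0.178 = 0.03627 + 0.0063 + 0.08188 = 0.12445
P(D|B) = 0.2·0.018 + 0.54·0.067 + 0.26·0.149 = 0.0036 + 0.03618 + 0.03874 = 0.07852
P(D|C) = 0.05·0.223 + 0.79·0.076 + 0.16·0.067 = 0.01115 + 0.06004 + 0.01072 = 0.08191
Then overall,
P(D) = 0.33·0.12445 + 0.61·0.07852 + 0.06·0.08191
      = 0.0410685 + 0.0478972 + 0.0049146 = 0.0938803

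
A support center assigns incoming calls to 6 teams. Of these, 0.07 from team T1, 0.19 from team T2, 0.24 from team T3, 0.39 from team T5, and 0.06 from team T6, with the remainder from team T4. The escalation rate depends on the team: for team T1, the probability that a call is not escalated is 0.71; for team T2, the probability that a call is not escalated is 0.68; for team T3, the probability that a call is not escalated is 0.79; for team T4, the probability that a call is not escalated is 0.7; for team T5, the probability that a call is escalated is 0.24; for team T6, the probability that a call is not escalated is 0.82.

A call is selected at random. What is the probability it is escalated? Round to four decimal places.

P(E) ≈ 0.2509

P(T4) = 1 − (0.07 + 0.19 + 0.24 + 0.39 + 0.06) = 0.05.
P(E|T1) = 1 − 0.71 = 0.29.
P(E|T2) = 1 − 0.68 = 0.32.
P(E|T3) = 1 − 0.79 = 0.21.
P(E|T4) = 1 − 0.7 = 0.3.
P(E|T6) = 1 − 0.82 = 0.18.
P(E) = P(E|T1)·P(T1) + P(E|T2)·P(T2) + P(E|T3)·P(T3) + P(E|T4)·P(T4) + P(E|T5)·P(T5) + P(E|T6)·P(T6)
      = 0.29·0.07 + 0.32·0.19 + 0.21·0.24 + 0.3·0.05 + 0.24·0.39 + 0.18·0.06
      = 0.0203 + 0.0608 + 0.0504 + 0.015 + 0.0936 + 0.0108 = 0.2509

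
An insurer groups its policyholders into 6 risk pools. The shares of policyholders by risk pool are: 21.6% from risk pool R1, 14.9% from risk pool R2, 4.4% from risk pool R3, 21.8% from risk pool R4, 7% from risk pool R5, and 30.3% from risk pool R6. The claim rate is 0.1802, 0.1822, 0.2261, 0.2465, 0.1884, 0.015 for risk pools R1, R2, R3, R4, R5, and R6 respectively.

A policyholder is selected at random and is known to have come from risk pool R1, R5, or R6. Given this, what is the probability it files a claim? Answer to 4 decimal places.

P(C|S) ≈ 0.0962

Let S = {R1, R5, R6}.
P(S) = 0.216 + 0.07 + 0.303 = 0.589.
P(C ∩ S) = 0.1802·0.216 + 0.1884·0.07 + 0.015·0.303 = 0.0389232 + 0.013188 + 0.004545 = 0.0566562.
P(C | S) = 0.0566562 / 0.589 = 0.096190…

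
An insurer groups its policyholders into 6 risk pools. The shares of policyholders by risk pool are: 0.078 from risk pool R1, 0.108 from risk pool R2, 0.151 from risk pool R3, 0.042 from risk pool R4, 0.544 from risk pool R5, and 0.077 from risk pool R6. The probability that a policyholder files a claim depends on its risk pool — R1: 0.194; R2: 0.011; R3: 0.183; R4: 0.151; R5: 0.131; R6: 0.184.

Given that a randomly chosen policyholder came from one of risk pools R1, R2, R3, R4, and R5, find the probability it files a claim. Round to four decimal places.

0.1317

Let S = {R1, R2, R3, R4, R5}.
P(S) = 0.078 + 0.108 + 0.151 + 0.042 + 0.544 = 0.923.
P(C ∩ S) = 0.194·0.078 + 0.011·0.108 + 0.183·0.151 + 0.151·0.042 + 0.131·0.544 = 0.015132 + 0.001188 + 0.027633 + 0.006342 + 0.071264 = 0.121559.
P(C | S) = 0.121559 / 0.923 = 0.131700…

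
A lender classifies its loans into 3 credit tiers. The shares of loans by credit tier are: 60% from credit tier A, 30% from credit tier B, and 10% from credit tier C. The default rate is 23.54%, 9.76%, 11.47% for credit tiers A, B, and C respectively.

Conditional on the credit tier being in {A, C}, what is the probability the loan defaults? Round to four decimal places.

Let S = {A, C}.
P(S) = 0.6 + 0.1 = 0.7.
P(D ∩ S) = 0.2354·0.6 + 0.1147·0.1 = 0.14124 + 0.01147 = 0.15271.
P(D | S) = 0.15271 / 0.7 = 0.218157…

P(D|S) ≈ 0.2182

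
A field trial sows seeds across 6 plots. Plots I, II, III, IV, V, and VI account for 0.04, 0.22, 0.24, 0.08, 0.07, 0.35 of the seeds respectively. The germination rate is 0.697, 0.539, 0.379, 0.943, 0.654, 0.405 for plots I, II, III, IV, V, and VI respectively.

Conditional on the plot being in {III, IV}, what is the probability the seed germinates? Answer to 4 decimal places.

Let S = {III, IV}.
P(S) = 0.24 + 0.08 = 0.32.
P(G ∩ S) = 0.379·0.24 + 0.943·0.08 = 0.09096 + 0.07544 = 0.1664.
P(G | S) = 0.1664 / 0.32 = 0.520000…

P(G|S) ≈ 0.5200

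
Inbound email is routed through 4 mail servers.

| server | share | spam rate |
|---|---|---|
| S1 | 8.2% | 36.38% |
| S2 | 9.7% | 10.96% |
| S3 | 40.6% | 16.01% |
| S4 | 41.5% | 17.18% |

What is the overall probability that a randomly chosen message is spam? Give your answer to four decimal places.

P(S) ≈ 0.1768

By the law of total probability,
P(S) = P(S|S1)·P(S1) + P(S|S2)·P(S2) + P(S|S3)·P(S3) + P(S|S4)·P(S4)
      = 0.3638·0.082 + 0.1096·0.097 + 0.1601·0.406 + 0.1718·0.415
      = 0.0298316 + 0.0106312 + 0.0650006 + 0.071297 = 0.1767604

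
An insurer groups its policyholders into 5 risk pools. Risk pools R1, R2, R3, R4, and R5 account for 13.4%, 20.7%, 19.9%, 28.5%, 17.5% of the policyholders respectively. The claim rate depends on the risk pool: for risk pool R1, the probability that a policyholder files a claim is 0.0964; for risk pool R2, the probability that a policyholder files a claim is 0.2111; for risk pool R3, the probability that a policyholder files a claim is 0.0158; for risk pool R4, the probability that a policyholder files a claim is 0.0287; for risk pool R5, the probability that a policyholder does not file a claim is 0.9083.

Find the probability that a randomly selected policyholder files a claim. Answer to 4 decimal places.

P(C|R5) = 1 − 0.9083 = 0.0917.
Using total probability over the partition,
P(C) = P(C|R1)·P(R1) + P(C|R2)·P(R2) + P(C|R3)·P(R3) + P(C|R4)·P(R4) + P(C|R5)·P(R5)
      = 0.0964·0.134 + 0.2111·0.207 + 0.0158·0.199 + 0.0287·0.285 + 0.0917·0.175
      = 0.0129176 + 0.0436977 + 0.0031442 + 0.0081795 + 0.0160475 = 0.0839865

P(C) ≈ 0.0840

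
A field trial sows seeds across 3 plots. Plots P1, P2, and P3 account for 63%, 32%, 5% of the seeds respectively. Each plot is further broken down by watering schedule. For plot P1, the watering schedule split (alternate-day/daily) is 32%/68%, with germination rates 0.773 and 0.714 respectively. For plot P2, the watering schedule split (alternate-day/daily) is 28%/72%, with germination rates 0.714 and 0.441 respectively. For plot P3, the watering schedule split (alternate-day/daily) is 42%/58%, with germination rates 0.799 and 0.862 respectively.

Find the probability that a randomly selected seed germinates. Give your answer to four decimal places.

0.6691

P(G|P1) = 0.32·0.773 + 0.68·0.714 = 0.24736 + 0.48552 = 0.73288
P(G|P2) = 0.28·0.714 + 0.72·0.441 = 0.19992 + 0.31752 = 0.51744
P(G|P3) = 0.42·0.799 + 0.58·0.862 = 0.33558 + 0.49996 = 0.83554
By total probability over the outer partition,
P(G) = 0.63·0.73288 + 0.32·0.51744 + 0.05·0.83554
      = 0.4617144 + 0.1655808 + 0.041777 = 0.6690722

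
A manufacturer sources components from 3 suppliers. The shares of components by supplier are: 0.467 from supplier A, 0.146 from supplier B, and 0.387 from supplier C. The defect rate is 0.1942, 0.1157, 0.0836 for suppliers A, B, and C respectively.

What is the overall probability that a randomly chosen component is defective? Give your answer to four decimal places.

P(D) ≈ 0.1399

P(D) = P(D|A)·P(A) + P(D|B)·P(B) + P(D|C)·P(C)
      = 0.1942·0.467 + 0.1157·0.146 + 0.0836·0.387
      = 0.0906914 + 0.0168922 + 0.0323532 = 0.1399368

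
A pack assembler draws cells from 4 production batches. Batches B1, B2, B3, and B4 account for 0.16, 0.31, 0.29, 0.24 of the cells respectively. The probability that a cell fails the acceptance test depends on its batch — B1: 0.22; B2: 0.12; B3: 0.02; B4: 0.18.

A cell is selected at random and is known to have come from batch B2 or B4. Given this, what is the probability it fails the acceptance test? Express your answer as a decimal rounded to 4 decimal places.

Let S = {B2, B4}.
P(S) = 0.31 + 0.24 = 0.55.
P(F ∩ S) = 0.12·0.31 + 0.18·0.24 = 0.0372 + 0.0432 = 0.0804.
P(F | S) = 0.0804 / 0.55 = 0.146182…

0.1462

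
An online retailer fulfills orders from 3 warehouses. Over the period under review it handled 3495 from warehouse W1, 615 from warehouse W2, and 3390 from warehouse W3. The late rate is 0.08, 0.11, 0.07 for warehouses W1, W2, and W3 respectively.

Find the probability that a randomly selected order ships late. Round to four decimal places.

Total: 3495 + 615 + 3390 = 7500.
P(W1) = 3495/7500 = 0.466. P(W2) = 615/7500 = 0.082. P(W3) = 3390/7500 = 0.452.
By the law of total probability,
P(L) = P(L|W1)·P(W1) + P(L|W2)·P(W2) + P(L|W3)·P(W3)
      = 0.08·0.466 + 0.11·0.082 + 0.07·0.452
      = 0.03728 + 0.00902 + 0.03164 = 0.07794

0.0779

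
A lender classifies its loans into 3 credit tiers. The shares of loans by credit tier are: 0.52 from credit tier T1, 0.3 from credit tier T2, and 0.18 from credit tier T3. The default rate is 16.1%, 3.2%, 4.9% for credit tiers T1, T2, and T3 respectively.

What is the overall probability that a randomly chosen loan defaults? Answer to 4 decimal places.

Using total probability over the partition,
P(D) = P(D|T1)·P(T1) + P(D|T2)·P(T2) + P(D|T3)·P(T3)
      = 0.161·0.52 + 0.032·0.3 + 0.049·0.18
      = 0.08372 + 0.0096 + 0.00882 = 0.10214

P(D) ≈ 0.1021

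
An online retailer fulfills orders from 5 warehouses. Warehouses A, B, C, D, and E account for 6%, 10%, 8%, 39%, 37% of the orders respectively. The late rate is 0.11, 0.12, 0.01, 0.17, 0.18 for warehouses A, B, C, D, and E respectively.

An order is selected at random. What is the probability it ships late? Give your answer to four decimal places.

0.1523

P(L) = P(L|A)·P(A) + P(L|B)·P(B) + P(L|C)·P(C) + P(L|D)·P(D) + P(L|E)·P(E)
      = 0.11·0.06 + 0.12·0.1 + 0.01·0.08 + 0.17·0.39 + 0.18·0.37
      = 0.0066 + 0.012 + 0.0008 + 0.0663 + 0.0666 = 0.1523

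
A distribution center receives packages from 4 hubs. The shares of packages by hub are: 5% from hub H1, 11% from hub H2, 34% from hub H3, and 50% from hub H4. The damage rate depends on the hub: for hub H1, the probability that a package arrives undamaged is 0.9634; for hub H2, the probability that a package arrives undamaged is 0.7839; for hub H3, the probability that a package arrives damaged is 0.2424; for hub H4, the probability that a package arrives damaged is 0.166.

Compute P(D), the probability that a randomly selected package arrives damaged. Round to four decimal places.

P(D) ≈ 0.1910

P(D|H1) = 1 − 0.9634 = 0.0366.
P(D|H2) = 1 − 0.7839 = 0.2161.
Summing over the partition,
P(D) = P(D|H1)·P(H1) + P(D|H2)·P(H2) + P(D|H3)·P(H3) + P(D|H4)·P(H4)
      = 0.0366·0.05 + 0.2161·0.11 + 0.2424·0.34 + 0.166·0.5
      = 0.00183 + 0.023771 + 0.082416 + 0.083 = 0.191017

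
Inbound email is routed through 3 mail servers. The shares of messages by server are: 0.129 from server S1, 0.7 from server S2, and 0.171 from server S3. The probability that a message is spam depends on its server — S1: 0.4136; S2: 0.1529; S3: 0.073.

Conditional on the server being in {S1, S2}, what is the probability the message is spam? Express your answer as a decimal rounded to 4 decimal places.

Let J = {S1, S2}.
P(J) = 0.129 + 0.7 = 0.829.
P(S ∩ J) = 0.4136·0.129 + 0.1529·0.7 = 0.0533544 + 0.10703 = 0.1603844.
P(S | J) = 0.1603844 / 0.829 = 0.193467…

0.1935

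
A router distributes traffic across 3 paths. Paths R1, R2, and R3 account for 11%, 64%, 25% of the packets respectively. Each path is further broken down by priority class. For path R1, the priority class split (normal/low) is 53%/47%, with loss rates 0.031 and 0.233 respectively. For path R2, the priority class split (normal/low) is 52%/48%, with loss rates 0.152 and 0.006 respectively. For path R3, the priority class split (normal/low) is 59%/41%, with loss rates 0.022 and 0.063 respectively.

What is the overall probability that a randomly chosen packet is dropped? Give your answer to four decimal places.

P(L) ≈ 0.0760

P(L|R1) = 0.53·0.031 + 0.47·0.233 = 0.01643 + 0.10951 = 0.12594
P(L|R2) = 0.52·0.152 + 0.48·0.006 = 0.07904 + 0.00288 = 0.08192
P(L|R3) = 0.59·0.022 + 0.41·0.063 = 0.01298 + 0.02583 = 0.03881
By total probability over the outer partition,
P(L) = 0.11·0.12594 + 0.64·0.08192 + 0.25·0.03881
      = 0.0138534 + 0.0524288 + 0.0097025 = 0.0759847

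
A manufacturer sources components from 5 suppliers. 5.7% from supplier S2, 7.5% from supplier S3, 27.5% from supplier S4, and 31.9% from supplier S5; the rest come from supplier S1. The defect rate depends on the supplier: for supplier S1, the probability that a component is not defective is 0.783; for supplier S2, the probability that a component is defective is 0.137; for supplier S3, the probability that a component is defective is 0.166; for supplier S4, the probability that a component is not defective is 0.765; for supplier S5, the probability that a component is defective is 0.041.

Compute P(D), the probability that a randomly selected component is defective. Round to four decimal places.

P(S1) = 1 − (0.057 + 0.075 + 0.275 + 0.319) = 0.274.
P(D|S1) = 1 − 0.783 = 0.217.
P(D|S4) = 1 − 0.765 = 0.235.
Using total probability over the partition,
P(D) = P(D|S1)·P(S1) + P(D|S2)·P(S2) + P(D|S3)·P(S3) + P(D|S4)·P(S4) + P(D|S5)·P(S5)
      = 0.217·0.274 + 0.137·0.057 + 0.166·0.075 + 0.235·0.275 + 0.041·0.319
      = 0.059458 + 0.007809 + 0.01245 + 0.064625 + 0.013079 = 0.157421

0.1574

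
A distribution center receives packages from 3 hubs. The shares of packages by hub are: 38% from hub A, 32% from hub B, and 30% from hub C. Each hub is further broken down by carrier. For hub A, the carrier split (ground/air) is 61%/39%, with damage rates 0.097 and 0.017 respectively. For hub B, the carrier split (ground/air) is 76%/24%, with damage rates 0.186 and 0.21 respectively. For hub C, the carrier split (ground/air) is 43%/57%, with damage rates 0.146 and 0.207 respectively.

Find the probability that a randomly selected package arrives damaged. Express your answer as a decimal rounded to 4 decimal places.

0.1406

P(D|A) = 0.61·0.097 + 0.39·0.017 = 0.05917 + 0.00663 = 0.0658
P(D|B) = 0.76·0.186 + 0.24·0.21 = 0.14136 + 0.0504 = 0.19176
P(D|C) = 0.43·0.146 + 0.57·0.207 = 0.06278 + 0.11799 = 0.18077
By total probability over the outer partition,
P(D) = 0.38·0.0658 + 0.32·0.19176 + 0.3·0.18077
      = 0.025004 + 0.0613632 + 0.054231 = 0.1405982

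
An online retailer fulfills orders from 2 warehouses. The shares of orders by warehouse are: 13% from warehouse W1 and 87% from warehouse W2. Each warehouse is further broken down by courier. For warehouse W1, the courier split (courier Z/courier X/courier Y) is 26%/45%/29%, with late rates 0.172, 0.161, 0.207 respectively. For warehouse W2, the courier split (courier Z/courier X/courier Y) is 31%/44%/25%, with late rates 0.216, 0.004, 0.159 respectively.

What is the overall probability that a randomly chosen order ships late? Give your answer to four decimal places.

P(L|W1) = 0.26·0.172 + 0.45·0.161 + 0.29·0.207 = 0.04472 + 0.07245 + 0.06003 = 0.1772
P(L|W2) = 0.31·0.216 + 0.44·0.004 + 0.25·0.159 = 0.06696 + 0.00176 + 0.03975 = 0.10847
Then overall,
P(L) = 0.13·0.1772 + 0.87·0.10847
      = 0.023036 + 0.0943689 = 0.1174049

P(L) ≈ 0.1174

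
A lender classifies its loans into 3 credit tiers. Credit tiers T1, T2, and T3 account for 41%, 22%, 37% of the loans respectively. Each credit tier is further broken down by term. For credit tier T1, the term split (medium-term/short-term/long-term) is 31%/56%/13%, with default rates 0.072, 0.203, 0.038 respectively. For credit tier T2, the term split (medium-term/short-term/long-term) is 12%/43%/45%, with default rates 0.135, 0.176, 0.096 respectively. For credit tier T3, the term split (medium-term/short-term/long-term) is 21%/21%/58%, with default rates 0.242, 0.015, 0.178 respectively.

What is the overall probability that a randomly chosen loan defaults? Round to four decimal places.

0.1457

P(D|T1) = 0.31·0.072 + 0.56·0.203 + 0.13·0.038 = 0.02232 + 0.11368 + 0.00494 = 0.14094
P(D|T2) = 0.12·0.135 + 0.43·0.176 + 0.45·0.096 = 0.0162 + 0.07568 + 0.0432 = 0.13508
P(D|T3) = 0.21·0.242 + 0.21·0.015 + 0.58·0.178 = 0.05082 + 0.00315 + 0.10324 = 0.15721
By total probability over the outer partition,
P(D) = 0.41·0.14094 + 0.22·0.13508 + 0.37·0.15721
      = 0.0577854 + 0.0297176 + 0.0581677 = 0.1456707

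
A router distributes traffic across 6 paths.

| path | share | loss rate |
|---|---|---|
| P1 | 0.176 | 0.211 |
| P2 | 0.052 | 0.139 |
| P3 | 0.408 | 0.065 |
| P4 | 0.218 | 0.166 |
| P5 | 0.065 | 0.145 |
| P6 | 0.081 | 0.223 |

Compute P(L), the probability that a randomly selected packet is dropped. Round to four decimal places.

P(L) = P(L|P1)·P(P1) + P(L|P2)·P(P2) + P(L|P3)·P(P3) + P(L|P4)·P(P4) + P(L|P5)·P(P5) + P(L|P6)·P(P6)
      = 0.211·0.176 + 0.139·0.052 + 0.065·0.408 + 0.166·0.218 + 0.145·0.065 + 0.223·0.081
      = 0.037136 + 0.007228 + 0.02652 + 0.036188 + 0.009425 + 0.018063 = 0.13456

0.1346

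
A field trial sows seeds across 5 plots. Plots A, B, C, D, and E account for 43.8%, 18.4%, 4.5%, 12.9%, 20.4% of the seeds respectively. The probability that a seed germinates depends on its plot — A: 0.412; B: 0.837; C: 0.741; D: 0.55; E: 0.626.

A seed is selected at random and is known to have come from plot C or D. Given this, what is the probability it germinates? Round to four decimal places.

0.5994

Let S = {C, D}.
P(S) = 0.045 + 0.129 = 0.174.
P(G ∩ S) = 0.741·0.045 + 0.55·0.129 = 0.033345 + 0.07095 = 0.104295.
P(G | S) = 0.104295 / 0.174 = 0.599397…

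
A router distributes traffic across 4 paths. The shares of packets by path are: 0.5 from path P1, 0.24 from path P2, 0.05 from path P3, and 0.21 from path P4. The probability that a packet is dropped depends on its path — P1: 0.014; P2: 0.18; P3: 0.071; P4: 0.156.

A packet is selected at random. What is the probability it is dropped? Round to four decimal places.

P(L) = P(L|P1)·P(P1) + P(L|P2)·P(P2) + P(L|P3)·P(P3) + P(L|P4)·P(P4)
      = 0.014·0.5 + 0.18·0.24 + 0.071·0.05 + 0.156·0.21
      = 0.007 + 0.0432 + 0.00355 + 0.03276 = 0.08651

P(L) ≈ 0.0865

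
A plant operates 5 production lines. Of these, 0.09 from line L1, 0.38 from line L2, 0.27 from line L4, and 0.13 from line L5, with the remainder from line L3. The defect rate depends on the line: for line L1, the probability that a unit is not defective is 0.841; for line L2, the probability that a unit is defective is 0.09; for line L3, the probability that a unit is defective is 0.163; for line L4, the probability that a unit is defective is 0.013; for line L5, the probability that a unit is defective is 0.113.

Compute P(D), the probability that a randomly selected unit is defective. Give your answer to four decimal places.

P(D) ≈ 0.0879

P(L3) = 1 − (0.09 + 0.38 + 0.27 + 0.13) = 0.13.
P(D|L1) = 1 − 0.841 = 0.159.
P(D) = P(D|L1)·P(L1) + P(D|L2)·P(L2) + P(D|L3)·P(L3) + P(D|L4)·P(L4) + P(D|L5)·P(L5)
      = 0.159·0.09 + 0.09·0.38 + 0.163·0.13 + 0.013·0.27 + 0.113·0.13
      = 0.01431 + 0.0342 + 0.02119 + 0.00351 + 0.01469 = 0.0879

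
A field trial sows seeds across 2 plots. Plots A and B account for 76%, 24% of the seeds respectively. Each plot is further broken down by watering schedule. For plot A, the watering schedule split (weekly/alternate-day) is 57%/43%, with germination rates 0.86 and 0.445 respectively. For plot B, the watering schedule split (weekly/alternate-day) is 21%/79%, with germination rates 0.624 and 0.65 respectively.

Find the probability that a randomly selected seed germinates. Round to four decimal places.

P(G) ≈ 0.6727

P(G|A) = 0.57·0.86 + 0.43·0.445 = 0.4902 + 0.19135 = 0.68155
P(G|B) = 0.21·0.624 + 0.79·0.65 = 0.13104 + 0.5135 = 0.64454
By total probability over the outer partition,
P(G) = 0.76·0.68155 + 0.24·0.64454
      = 0.517978 + 0.1546896 = 0.6726676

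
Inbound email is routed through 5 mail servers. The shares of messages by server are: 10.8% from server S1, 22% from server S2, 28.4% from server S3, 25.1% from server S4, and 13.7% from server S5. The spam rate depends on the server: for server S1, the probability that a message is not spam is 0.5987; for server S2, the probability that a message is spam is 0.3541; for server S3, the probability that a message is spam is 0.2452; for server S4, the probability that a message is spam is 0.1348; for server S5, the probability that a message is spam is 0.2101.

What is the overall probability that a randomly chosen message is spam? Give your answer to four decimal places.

P(S|S1) = 1 − 0.5987 = 0.4013.
P(S) = P(S|S1)·P(S1) + P(S|S2)·P(S2) + P(S|S3)·P(S3) + P(S|S4)·P(S4) + P(S|S5)·P(S5)
      = 0.4013·0.108 + 0.3541·0.22 + 0.2452·0.284 + 0.1348·0.251 + 0.2101·0.137
      = 0.0433404 + 0.077902 + 0.0696368 + 0.0338348 + 0.0287837 = 0.2534977

0.2535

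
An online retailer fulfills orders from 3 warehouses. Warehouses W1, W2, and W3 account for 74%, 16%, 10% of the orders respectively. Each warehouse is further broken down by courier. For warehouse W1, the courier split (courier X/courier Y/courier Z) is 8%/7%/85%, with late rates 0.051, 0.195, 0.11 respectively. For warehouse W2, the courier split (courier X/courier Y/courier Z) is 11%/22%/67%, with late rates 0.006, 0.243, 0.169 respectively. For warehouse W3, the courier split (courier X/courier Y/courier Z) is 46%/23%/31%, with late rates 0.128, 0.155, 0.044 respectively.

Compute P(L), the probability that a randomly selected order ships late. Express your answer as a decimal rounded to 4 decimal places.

0.1199

P(L|W1) = 0.08·0.051 + 0.07·0.195 + 0.85·0.11 = 0.00408 + 0.01365 + 0.0935 = 0.11123
P(L|W2) = 0.11·0.006 + 0.22·0.243 + 0.67·0.169 = 0.00066 + 0.05346 + 0.11323 = 0.16735
P(L|W3) = 0.46·0.128 + 0.23·0.155 + 0.31·0.044 = 0.05888 + 0.03565 + 0.01364 = 0.10817
By total probability over the outer partition,
P(L) = 0.74·0.11123 + 0.16·0.16735 + 0.1·0.10817
      = 0.0823102 + 0.026776 + 0.010817 = 0.1199032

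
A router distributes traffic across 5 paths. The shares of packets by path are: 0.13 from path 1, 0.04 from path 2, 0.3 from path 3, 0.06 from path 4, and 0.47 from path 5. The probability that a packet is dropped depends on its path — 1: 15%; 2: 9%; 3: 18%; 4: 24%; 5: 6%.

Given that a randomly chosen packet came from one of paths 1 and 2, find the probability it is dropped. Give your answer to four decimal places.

P(L|S) ≈ 0.1359

Let S = {1, 2}.
P(S) = 0.13 + 0.04 = 0.17.
P(L ∩ S) = 0.15·0.13 + 0.09·0.04 = 0.0195 + 0.0036 = 0.0231.
P(L | S) = 0.0231 / 0.17 = 0.135882…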